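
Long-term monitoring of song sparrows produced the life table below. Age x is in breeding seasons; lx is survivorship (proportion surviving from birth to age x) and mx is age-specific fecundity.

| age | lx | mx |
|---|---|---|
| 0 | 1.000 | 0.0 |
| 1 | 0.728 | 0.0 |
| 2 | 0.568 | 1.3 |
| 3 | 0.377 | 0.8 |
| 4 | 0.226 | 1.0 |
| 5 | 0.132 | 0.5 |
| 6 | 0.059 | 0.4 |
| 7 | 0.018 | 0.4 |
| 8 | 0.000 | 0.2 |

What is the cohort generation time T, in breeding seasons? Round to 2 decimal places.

lx·mx: 0, 0, 0.7384, 0.3016, 0.226, 0.066, 0.0236, 0.0072, 0 → R0 = 1.3628
x·lx·mx: 0, 0, 1.4768, 0.9048, 0.904, 0.33, 0.1416, 0.0504, 0 → Σ = 3.8076
T = 3.8076 / 1.3628 = 2.793954… → 2.79

2.79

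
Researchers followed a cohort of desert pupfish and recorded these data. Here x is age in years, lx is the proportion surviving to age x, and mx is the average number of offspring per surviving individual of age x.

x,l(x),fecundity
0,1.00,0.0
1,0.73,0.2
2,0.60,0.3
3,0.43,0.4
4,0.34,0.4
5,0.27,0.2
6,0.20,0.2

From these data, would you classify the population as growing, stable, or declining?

declining

R0 = Σ lx·mx = 0 + 0.146 + 0.18 + 0.172 + 0.136 + 0.054 + 0.04 = 0.728
R0 < 1, so the population is declining.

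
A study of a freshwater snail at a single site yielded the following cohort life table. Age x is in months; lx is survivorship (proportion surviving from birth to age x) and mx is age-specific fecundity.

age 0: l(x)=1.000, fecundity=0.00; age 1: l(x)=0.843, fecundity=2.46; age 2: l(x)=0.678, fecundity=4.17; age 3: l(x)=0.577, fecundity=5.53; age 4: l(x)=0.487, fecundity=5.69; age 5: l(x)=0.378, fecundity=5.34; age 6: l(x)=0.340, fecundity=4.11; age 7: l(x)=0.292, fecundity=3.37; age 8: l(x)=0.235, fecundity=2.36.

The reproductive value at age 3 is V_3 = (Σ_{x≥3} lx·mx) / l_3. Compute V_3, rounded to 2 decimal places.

18.92

lx·mx for x ≥ 3: 3.19081, 2.77103, 2.01852, 1.3974, 0.98404, 0.5546 → sum = 10.9164
V_3 = 10.9164 / l_3 = 10.9164 / 0.577 = 18.919237… → 18.92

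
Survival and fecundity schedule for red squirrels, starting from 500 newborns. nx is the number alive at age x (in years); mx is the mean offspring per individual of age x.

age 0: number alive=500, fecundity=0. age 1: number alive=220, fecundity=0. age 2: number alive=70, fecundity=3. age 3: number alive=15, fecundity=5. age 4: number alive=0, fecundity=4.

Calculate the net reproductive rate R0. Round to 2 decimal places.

lx = nx/n0 = nx/500: 1, 0.44, 0.14, 0.03, 0
lx·mx by age: 0, 0, 0.42, 0.15, 0
R0 = Σ lx·mx = 0.57 → 0.57

0.57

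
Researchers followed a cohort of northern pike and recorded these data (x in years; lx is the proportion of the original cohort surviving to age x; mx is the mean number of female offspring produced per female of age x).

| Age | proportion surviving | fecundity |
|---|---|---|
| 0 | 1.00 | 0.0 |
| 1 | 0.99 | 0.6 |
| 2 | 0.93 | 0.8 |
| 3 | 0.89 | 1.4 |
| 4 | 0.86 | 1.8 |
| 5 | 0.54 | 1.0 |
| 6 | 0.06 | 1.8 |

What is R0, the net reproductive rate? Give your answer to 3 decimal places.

lx·mx by age: 0, 0.594, 0.744, 1.246, 1.548, 0.54, 0.108
R0 = Σ lx·mx = 4.78 → 4.780

4.780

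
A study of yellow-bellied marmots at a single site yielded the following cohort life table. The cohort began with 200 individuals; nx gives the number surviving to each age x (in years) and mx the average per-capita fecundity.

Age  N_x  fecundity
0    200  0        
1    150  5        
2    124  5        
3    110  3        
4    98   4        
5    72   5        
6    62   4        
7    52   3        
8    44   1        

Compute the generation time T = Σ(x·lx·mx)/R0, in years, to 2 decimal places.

3.20

lx = nx/n0 = nx/200: 1, 0.75, 0.62, 0.55, 0.49, 0.36, 0.31, 0.26, 0.22
lx·mx: 0, 3.75, 3.1, 1.65, 1.96, 1.8, 1.24, 0.78, 0.22 → R0 = 14.5
x·lx·mx: 0, 3.75, 6.2, 4.95, 7.84, 9, 7.44, 5.46, 1.76 → Σ = 46.4
T = 46.4 / 14.5 = 3.2 → 3.20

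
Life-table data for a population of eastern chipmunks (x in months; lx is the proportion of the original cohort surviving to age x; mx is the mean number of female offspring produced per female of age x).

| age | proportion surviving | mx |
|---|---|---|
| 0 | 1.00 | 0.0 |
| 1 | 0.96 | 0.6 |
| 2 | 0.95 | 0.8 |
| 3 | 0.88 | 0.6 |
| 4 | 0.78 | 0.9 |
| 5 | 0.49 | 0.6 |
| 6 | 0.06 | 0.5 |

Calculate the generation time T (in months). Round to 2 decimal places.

lx·mx: 0, 0.576, 0.76, 0.528, 0.702, 0.294, 0.03 → R0 = 2.89
x·lx·mx: 0, 0.576, 1.52, 1.584, 2.808, 1.47, 0.18 → Σ = 8.138
T = 8.138 / 2.89 = 2.815917… → 2.82

2.82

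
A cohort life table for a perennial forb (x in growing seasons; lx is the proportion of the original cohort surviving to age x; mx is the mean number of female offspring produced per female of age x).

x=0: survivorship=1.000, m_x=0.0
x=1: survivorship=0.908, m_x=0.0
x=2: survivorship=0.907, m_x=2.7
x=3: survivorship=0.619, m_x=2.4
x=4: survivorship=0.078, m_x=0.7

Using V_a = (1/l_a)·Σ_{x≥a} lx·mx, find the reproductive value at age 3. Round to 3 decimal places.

lx·mx for x ≥ 3: 1.4856, 0.0546 → sum = 1.5402
V_3 = 1.5402 / l_3 = 1.5402 / 0.619 = 2.488207… → 2.488

2.488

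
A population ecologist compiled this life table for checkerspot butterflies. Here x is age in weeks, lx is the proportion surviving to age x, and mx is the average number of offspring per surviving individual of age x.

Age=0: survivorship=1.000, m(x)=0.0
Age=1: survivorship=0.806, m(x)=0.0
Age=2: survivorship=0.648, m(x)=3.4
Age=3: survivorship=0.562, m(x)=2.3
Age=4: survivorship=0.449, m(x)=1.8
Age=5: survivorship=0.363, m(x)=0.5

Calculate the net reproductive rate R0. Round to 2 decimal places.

lx·mx by age: 0, 0, 2.2032, 1.2926, 0.8082, 0.1815
R0 = Σ lx·mx = 4.4855 → 4.49

4.49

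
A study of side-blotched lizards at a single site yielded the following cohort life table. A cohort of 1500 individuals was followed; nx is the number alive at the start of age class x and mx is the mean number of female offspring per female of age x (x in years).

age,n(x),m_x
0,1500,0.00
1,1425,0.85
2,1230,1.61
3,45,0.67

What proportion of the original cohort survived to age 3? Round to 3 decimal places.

0.030

l_3 = n_3/n_0 = 45/1500 = 0.03 → 0.030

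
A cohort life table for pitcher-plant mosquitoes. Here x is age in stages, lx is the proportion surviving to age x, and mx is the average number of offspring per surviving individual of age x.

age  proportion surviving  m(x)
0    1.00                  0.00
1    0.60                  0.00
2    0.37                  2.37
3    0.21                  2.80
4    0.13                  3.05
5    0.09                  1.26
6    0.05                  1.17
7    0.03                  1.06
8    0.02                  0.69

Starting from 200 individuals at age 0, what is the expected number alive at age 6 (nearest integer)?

Expected survivors = N0 · l_6 = 200 × 0.05 = 10 → 10

10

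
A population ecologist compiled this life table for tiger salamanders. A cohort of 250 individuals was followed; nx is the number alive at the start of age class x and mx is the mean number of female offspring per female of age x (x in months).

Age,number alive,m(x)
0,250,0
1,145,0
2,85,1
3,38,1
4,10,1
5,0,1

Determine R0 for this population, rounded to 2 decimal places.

lx = nx/n0 = nx/250: 1, 0.58, 0.34, 0.152, 0.04, 0
lx·mx by age: 0, 0, 0.34, 0.152, 0.04, 0
R0 = Σ lx·mx = 0.532 → 0.53

0.53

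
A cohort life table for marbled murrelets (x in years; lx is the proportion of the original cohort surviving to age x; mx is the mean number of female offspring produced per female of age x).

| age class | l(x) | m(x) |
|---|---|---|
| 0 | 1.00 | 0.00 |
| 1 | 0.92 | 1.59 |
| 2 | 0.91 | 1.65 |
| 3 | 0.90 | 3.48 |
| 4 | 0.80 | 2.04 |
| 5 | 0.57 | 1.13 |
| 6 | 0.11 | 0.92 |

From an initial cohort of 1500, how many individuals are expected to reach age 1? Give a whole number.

1380

Expected survivors = N0 · l_1 = 1500 × 0.92 = 1380 → 1380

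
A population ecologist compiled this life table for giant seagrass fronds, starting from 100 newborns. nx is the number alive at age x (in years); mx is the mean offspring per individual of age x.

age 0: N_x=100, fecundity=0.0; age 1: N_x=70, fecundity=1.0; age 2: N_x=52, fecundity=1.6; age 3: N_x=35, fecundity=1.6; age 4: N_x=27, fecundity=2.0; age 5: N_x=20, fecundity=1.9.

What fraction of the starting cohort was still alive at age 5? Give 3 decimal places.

0.200

l_5 = n_5/n_0 = 20/100 = 0.2 → 0.200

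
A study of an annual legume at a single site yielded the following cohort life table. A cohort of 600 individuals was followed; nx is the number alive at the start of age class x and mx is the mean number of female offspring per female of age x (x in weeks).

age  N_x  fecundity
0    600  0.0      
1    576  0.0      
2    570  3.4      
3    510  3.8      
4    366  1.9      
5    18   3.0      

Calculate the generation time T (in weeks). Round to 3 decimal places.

lx = nx/n0 = nx/600: 1, 0.96, 0.95, 0.85, 0.61, 0.03
lx·mx: 0, 0, 3.23, 3.23, 1.159, 0.09 → R0 = 7.709
x·lx·mx: 0, 0, 6.46, 9.69, 4.636, 0.45 → Σ = 21.236
T = 21.236 / 7.709 = 2.754702… → 2.755

2.755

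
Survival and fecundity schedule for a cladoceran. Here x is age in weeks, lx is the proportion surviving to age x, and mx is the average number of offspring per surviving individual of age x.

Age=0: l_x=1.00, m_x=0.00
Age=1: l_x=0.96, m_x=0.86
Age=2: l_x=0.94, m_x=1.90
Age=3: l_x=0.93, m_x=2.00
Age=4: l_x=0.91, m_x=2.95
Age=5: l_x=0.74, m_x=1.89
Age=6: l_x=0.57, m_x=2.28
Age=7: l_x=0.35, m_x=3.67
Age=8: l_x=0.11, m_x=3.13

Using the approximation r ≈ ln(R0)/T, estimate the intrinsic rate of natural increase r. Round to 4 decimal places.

R0 = Σ lx·mx = 0 + 0.8256 + 1.786 + 1.86 + 2.6845 + 1.3986 + 1.2996 + 1.2845 + 0.3443 = 11.4831
Σ x·lx·mx = 47.2521; T = 47.2521/11.4831 = 4.11493…
r ≈ ln(R0)/T = ln(11.4831)/4.11493… = 0.593176… → 0.5932

0.5932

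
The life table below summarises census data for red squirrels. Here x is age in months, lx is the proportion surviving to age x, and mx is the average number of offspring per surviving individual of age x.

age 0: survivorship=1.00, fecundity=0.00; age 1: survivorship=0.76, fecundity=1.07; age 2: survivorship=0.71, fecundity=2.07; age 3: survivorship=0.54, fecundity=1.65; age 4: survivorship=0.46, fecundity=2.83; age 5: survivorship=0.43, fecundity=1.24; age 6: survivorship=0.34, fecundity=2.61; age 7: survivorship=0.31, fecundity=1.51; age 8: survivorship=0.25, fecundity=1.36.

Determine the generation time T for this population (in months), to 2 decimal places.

lx·mx: 0, 0.8132, 1.4697, 0.891, 1.3018, 0.5332, 0.8874, 0.4681, 0.34 → R0 = 6.7044
x·lx·mx: 0, 0.8132, 2.9394, 2.673, 5.2072, 2.666, 5.3244, 3.2767, 2.72 → Σ = 25.6199
T = 25.6199 / 6.7044 = 3.821356… → 3.82

3.82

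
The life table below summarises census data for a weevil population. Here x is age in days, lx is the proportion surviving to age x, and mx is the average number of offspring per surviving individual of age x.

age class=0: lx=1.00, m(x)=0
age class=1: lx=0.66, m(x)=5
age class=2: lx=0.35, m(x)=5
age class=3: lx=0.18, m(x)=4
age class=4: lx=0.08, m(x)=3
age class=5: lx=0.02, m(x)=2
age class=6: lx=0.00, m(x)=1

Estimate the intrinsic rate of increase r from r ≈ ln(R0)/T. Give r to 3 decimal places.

1.076

R0 = Σ lx·mx = 0 + 3.3 + 1.75 + 0.72 + 0.24 + 0.04 + 0 = 6.05
Σ x·lx·mx = 10.12; T = 10.12/6.05 = 1.67273…
r ≈ ln(R0)/T = ln(6.05)/1.67273… = 1.07612… → 1.076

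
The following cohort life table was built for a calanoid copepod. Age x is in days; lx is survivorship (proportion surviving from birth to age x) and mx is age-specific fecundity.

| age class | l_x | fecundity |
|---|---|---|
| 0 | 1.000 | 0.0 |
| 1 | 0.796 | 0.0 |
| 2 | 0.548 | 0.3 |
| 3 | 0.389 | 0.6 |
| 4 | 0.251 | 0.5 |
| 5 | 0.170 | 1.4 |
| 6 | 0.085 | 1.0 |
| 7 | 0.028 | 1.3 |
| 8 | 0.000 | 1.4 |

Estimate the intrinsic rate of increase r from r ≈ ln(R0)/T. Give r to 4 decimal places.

R0 = Σ lx·mx = 0 + 0 + 0.1644 + 0.2334 + 0.1255 + 0.238 + 0.085 + 0.0364 + 0 = 0.8827
Σ x·lx·mx = 3.4858; T = 3.4858/0.8827 = 3.94902…
r ≈ ln(R0)/T = ln(0.8827)/3.94902… = -0.031595… → -0.0316

-0.0316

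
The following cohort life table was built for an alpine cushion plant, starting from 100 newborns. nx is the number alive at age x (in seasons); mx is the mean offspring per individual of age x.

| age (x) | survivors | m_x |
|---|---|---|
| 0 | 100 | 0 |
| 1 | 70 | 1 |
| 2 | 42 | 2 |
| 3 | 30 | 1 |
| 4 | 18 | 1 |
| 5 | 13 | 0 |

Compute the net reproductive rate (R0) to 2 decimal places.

lx = nx/n0 = nx/100: 1, 0.7, 0.42, 0.3, 0.18, 0.13
lx·mx by age: 0, 0.7, 0.84, 0.3, 0.18, 0
R0 = Σ lx·mx = 2.02 → 2.02

2.02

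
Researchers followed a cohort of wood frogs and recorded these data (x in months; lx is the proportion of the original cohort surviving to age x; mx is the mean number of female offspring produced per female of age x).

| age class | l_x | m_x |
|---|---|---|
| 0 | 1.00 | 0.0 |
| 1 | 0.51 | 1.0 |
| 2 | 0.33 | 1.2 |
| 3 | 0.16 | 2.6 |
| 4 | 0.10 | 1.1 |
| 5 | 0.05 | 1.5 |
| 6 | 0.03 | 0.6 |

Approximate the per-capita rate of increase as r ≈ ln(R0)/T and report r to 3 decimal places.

0.185

R0 = Σ lx·mx = 0 + 0.51 + 0.396 + 0.416 + 0.11 + 0.075 + 0.018 = 1.525
Σ x·lx·mx = 3.473; T = 3.473/1.525 = 2.27738…
r ≈ ln(R0)/T = ln(1.525)/2.27738… = 0.1853… → 0.185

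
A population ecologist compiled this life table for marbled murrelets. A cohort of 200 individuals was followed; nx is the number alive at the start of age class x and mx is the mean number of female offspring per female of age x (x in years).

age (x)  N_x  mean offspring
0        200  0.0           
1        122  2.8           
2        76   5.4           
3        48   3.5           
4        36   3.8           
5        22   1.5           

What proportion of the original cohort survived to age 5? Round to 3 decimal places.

l_5 = n_5/n_0 = 22/200 = 0.11 → 0.110

0.110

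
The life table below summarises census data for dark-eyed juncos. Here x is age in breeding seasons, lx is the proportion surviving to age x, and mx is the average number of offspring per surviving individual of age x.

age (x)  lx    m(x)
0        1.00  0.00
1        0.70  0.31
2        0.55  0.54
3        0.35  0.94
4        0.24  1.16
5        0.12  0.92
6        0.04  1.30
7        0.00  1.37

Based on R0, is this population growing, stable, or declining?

growing

R0 = Σ lx·mx = 0 + 0.217 + 0.297 + 0.329 + 0.2784 + 0.1104 + 0.052 + 0 = 1.2838
R0 > 1, so the population is growing.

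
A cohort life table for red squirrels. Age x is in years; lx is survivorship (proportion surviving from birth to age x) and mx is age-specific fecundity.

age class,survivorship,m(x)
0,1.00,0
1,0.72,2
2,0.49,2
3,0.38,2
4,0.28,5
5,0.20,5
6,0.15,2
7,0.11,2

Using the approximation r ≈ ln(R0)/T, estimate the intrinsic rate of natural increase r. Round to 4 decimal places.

0.5622

R0 = Σ lx·mx = 0 + 1.44 + 0.98 + 0.76 + 1.4 + 1 + 0.3 + 0.22 = 6.1
Σ x·lx·mx = 19.62; T = 19.62/6.1 = 3.21639…
r ≈ ln(R0)/T = ln(6.1)/3.21639… = 0.56221… → 0.5622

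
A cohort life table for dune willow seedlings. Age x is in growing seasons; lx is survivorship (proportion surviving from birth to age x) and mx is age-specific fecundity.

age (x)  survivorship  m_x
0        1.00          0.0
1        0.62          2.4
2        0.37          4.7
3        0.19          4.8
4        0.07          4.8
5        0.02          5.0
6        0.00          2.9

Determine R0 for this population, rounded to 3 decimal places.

lx·mx by age: 0, 1.488, 1.739, 0.912, 0.336, 0.1, 0
R0 = Σ lx·mx = 4.575 → 4.575

4.575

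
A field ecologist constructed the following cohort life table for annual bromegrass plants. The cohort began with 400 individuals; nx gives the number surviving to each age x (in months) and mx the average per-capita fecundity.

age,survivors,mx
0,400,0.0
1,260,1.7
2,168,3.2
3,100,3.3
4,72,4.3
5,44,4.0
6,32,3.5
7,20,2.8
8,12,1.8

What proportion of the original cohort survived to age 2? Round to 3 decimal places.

0.420

l_2 = n_2/n_0 = 168/400 = 0.42 → 0.420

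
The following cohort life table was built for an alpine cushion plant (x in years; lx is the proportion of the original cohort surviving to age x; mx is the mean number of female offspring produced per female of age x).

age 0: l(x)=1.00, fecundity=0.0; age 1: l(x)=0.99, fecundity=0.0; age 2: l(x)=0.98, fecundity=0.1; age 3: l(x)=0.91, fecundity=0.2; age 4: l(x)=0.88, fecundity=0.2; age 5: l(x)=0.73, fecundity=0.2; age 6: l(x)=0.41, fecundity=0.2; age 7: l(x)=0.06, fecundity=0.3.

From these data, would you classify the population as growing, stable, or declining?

R0 = Σ lx·mx = 0 + 0 + 0.098 + 0.182 + 0.176 + 0.146 + 0.082 + 0.018 = 0.702
R0 < 1, so the population is declining.

declining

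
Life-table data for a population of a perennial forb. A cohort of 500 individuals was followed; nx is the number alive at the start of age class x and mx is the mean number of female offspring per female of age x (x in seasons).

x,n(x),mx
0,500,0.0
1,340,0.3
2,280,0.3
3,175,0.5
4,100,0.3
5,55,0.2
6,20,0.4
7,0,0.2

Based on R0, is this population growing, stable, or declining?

declining

lx = nx/n0 = nx/500: 1, 0.68, 0.56, 0.35, 0.2, 0.11, 0.04, 0
R0 = Σ lx·mx = 0 + 0.204 + 0.168 + 0.175 + 0.06 + 0.022 + 0.016 + 0 = 0.645
R0 < 1, so the population is declining.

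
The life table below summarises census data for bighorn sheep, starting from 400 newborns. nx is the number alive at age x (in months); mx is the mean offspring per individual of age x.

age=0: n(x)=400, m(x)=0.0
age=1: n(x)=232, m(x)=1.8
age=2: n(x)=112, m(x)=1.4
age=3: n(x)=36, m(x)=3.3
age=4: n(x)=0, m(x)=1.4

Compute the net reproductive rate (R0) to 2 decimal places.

1.73

lx = nx/n0 = nx/400: 1, 0.58, 0.28, 0.09, 0
lx·mx by age: 0, 1.044, 0.392, 0.297, 0
R0 = Σ lx·mx = 1.733 → 1.73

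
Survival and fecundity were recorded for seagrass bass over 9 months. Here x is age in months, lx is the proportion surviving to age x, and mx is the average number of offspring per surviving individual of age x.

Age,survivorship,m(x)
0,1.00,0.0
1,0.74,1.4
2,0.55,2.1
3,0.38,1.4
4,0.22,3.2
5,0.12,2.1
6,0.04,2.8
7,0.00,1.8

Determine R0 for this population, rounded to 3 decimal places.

3.791

lx·mx by age: 0, 1.036, 1.155, 0.532, 0.704, 0.252, 0.112, 0
R0 = Σ lx·mx = 3.791 → 3.791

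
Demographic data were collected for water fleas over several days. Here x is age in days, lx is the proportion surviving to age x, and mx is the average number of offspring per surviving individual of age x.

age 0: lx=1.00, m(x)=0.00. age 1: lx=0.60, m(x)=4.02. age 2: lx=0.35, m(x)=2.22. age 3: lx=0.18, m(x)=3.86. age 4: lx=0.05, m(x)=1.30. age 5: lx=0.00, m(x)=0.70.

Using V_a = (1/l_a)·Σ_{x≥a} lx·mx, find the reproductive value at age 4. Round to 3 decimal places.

1.300

lx·mx for x ≥ 4: 0.065, 0 → sum = 0.065
V_4 = 0.065 / l_4 = 0.065 / 0.05 = 1.3 → 1.300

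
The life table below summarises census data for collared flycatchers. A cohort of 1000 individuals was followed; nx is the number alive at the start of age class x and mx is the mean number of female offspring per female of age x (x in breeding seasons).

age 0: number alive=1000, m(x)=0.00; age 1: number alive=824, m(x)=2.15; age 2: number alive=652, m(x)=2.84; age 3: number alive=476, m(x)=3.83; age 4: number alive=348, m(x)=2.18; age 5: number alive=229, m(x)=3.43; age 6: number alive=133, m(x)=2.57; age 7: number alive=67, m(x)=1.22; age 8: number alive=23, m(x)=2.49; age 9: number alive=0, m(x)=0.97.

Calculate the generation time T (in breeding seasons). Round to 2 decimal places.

lx = nx/n0 = nx/1000: 1, 0.824, 0.652, 0.476, 0.348, 0.229, 0.133, 0.067, 0.023, 0
lx·mx: 0, 1.7716, 1.85168, 1.82308, 0.75864, 0.78547, 0.34181, 0.08174, 0.05727, 0 → R0 = 7.47129
x·lx·mx: 0, 1.7716, 3.70336, 5.46924, 3.03456, 3.92735, 2.05086, 0.57218, 0.45816, 0 → Σ = 20.98731
T = 20.98731 / 7.47129 = 2.809061… → 2.81

2.81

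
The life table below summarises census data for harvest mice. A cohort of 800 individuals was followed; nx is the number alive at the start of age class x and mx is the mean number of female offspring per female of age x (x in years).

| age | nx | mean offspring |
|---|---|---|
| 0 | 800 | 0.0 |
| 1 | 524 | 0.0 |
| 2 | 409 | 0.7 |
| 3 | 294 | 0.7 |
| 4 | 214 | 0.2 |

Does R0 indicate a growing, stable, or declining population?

declining

lx = nx/n0 = nx/800: 1, 0.655, 0.51125, 0.3675, 0.2675
R0 = Σ lx·mx = 0 + 0 + 0.357875 + 0.25725 + 0.0535 = 0.668625
R0 < 1, so the population is declining.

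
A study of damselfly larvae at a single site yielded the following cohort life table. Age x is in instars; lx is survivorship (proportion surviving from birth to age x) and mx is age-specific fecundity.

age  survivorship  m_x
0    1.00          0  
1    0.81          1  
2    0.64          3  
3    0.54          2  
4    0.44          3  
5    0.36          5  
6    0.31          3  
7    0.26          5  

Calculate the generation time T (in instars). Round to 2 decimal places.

lx·mx: 0, 0.81, 1.92, 1.08, 1.32, 1.8, 0.93, 1.3 → R0 = 9.16
x·lx·mx: 0, 0.81, 3.84, 3.24, 5.28, 9, 5.58, 9.1 → Σ = 36.85
T = 36.85 / 9.16 = 4.022926… → 4.02

4.02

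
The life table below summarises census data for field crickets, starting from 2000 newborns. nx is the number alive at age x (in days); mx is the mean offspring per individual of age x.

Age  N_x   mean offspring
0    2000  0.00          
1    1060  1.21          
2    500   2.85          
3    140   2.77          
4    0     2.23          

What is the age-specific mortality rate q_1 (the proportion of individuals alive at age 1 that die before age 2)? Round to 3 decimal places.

lx = nx/n0 = nx/2000: 1, 0.53, 0.25, 0.07, 0
q_1 = (l_1 − l_2) / l_1 = (0.53 − 0.25) / 0.53
     = 0.28 / 0.53 = 0.528302… → 0.528

0.528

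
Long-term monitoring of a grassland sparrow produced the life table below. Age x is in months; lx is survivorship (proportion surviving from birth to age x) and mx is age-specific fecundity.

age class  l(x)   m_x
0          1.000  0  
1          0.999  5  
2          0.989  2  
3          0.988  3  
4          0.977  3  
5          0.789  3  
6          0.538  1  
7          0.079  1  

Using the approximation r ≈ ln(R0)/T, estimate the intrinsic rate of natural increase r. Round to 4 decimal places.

R0 = Σ lx·mx = 0 + 4.995 + 1.978 + 2.964 + 2.931 + 2.367 + 0.538 + 0.079 = 15.852
Σ x·lx·mx = 45.183; T = 45.183/15.852 = 2.8503…
r ≈ ln(R0)/T = ln(15.852)/2.8503… = 0.969474… → 0.9695

0.9695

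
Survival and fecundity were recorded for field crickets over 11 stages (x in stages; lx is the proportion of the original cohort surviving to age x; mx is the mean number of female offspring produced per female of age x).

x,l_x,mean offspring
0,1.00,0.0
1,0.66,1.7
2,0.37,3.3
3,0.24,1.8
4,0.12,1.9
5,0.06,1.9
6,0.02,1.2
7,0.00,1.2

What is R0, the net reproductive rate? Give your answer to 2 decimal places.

lx·mx by age: 0, 1.122, 1.221, 0.432, 0.228, 0.114, 0.024, 0
R0 = Σ lx·mx = 3.141 → 3.14

3.14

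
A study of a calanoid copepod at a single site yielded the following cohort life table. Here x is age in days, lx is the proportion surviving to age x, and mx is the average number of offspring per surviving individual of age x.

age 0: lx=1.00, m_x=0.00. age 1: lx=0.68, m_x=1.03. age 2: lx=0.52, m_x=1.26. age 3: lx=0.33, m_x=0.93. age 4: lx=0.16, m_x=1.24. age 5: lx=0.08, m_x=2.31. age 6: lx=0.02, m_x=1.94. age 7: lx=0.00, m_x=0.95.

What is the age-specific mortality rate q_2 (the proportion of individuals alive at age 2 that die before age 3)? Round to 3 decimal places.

q_2 = (l_2 − l_3) / l_2 = (0.52 − 0.33) / 0.52
     = 0.19 / 0.52 = 0.365385… → 0.365

0.365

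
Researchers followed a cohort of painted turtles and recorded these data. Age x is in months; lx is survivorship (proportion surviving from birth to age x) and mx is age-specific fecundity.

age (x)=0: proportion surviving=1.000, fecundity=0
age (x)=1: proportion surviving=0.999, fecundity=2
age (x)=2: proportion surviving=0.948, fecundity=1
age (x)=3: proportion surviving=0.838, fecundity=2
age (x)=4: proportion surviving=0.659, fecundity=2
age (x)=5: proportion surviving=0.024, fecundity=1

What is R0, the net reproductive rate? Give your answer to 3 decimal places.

5.964

lx·mx by age: 0, 1.998, 0.948, 1.676, 1.318, 0.024
R0 = Σ lx·mx = 5.964 → 5.964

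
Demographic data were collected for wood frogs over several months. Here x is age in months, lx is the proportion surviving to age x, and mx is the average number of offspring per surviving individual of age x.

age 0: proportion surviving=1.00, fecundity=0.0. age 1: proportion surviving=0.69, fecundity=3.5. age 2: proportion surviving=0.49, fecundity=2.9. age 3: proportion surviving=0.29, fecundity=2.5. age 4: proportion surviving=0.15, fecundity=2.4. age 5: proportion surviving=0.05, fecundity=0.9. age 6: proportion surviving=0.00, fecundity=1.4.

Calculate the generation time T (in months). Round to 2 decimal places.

1.83

lx·mx: 0, 2.415, 1.421, 0.725, 0.36, 0.045, 0 → R0 = 4.966
x·lx·mx: 0, 2.415, 2.842, 2.175, 1.44, 0.225, 0 → Σ = 9.097
T = 9.097 / 4.966 = 1.831857… → 1.83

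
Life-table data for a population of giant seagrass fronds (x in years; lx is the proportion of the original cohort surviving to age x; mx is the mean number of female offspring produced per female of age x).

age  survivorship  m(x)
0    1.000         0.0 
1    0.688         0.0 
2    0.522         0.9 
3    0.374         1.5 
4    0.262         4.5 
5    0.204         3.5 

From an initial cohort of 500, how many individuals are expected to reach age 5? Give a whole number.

102

Expected survivors = N0 · l_5 = 500 × 0.204 = 102 → 102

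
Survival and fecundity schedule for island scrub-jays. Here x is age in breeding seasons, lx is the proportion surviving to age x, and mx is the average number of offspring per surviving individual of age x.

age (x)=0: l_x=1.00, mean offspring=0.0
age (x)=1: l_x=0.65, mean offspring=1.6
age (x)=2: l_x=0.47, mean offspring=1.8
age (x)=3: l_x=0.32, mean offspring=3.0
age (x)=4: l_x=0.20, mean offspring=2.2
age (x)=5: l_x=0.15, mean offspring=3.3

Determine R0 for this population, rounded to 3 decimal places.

lx·mx by age: 0, 1.04, 0.846, 0.96, 0.44, 0.495
R0 = Σ lx·mx = 3.781 → 3.781

3.781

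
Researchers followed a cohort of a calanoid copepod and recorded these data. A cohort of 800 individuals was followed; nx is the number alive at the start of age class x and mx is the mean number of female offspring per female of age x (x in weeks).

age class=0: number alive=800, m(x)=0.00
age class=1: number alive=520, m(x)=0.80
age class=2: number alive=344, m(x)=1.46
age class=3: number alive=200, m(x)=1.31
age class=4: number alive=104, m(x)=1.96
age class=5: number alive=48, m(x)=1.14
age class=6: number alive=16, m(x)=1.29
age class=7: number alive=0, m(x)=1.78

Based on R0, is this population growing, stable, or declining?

lx = nx/n0 = nx/800: 1, 0.65, 0.43, 0.25, 0.13, 0.06, 0.02, 0
R0 = Σ lx·mx = 0 + 0.52 + 0.6278 + 0.3275 + 0.2548 + 0.0684 + 0.0258 + 0 = 1.8243
R0 > 1, so the population is growing.

growing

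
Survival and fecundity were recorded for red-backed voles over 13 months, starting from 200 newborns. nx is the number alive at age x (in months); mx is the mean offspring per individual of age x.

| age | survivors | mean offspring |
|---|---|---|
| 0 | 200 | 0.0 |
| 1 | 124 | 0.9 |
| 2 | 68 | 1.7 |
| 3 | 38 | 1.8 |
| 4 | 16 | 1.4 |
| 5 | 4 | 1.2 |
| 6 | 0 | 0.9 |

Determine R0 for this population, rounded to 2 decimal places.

1.61

lx = nx/n0 = nx/200: 1, 0.62, 0.34, 0.19, 0.08, 0.02, 0
lx·mx by age: 0, 0.558, 0.578, 0.342, 0.112, 0.024, 0
R0 = Σ lx·mx = 1.614 → 1.61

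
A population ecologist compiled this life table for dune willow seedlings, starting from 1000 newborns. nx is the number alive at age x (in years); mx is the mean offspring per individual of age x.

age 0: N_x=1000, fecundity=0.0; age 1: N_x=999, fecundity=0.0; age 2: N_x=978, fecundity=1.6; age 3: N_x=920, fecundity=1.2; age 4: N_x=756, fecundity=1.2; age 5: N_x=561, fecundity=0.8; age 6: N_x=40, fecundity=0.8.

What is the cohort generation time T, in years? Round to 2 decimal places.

3.08

lx = nx/n0 = nx/1000: 1, 0.999, 0.978, 0.92, 0.756, 0.561, 0.04
lx·mx: 0, 0, 1.5648, 1.104, 0.9072, 0.4488, 0.032 → R0 = 4.0568
x·lx·mx: 0, 0, 3.1296, 3.312, 3.6288, 2.244, 0.192 → Σ = 12.5064
T = 12.5064 / 4.0568 = 3.082824… → 3.08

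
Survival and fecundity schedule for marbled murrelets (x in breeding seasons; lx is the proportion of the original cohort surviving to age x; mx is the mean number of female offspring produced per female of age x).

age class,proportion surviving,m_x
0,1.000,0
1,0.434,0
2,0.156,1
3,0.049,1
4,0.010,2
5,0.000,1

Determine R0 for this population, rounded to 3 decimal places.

0.225

lx·mx by age: 0, 0, 0.156, 0.049, 0.02, 0
R0 = Σ lx·mx = 0.225 → 0.225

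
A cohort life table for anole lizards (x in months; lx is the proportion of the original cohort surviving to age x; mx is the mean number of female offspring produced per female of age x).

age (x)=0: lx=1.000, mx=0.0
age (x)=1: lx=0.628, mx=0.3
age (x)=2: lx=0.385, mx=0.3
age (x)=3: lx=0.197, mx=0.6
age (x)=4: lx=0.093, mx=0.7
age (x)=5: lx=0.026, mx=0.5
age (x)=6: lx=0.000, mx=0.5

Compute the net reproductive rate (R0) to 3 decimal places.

lx·mx by age: 0, 0.1884, 0.1155, 0.1182, 0.0651, 0.013, 0
R0 = Σ lx·mx = 0.5002 → 0.500

0.500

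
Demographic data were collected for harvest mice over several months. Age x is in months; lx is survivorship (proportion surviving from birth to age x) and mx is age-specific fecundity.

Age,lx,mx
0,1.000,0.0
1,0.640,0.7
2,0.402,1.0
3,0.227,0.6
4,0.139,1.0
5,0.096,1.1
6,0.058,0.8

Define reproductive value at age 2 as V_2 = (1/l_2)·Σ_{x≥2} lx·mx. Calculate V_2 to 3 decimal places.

2.063

lx·mx for x ≥ 2: 0.402, 0.1362, 0.139, 0.1056, 0.0464 → sum = 0.8292
V_2 = 0.8292 / l_2 = 0.8292 / 0.402 = 2.062687… → 2.063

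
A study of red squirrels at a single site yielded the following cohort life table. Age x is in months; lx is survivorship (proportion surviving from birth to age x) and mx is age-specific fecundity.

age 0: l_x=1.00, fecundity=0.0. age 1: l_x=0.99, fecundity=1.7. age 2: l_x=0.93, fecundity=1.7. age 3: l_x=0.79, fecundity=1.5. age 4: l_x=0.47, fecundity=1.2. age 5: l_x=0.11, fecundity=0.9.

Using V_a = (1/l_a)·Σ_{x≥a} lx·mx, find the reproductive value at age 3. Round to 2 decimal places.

2.34

lx·mx for x ≥ 3: 1.185, 0.564, 0.099 → sum = 1.848
V_3 = 1.848 / l_3 = 1.848 / 0.79 = 2.339241… → 2.34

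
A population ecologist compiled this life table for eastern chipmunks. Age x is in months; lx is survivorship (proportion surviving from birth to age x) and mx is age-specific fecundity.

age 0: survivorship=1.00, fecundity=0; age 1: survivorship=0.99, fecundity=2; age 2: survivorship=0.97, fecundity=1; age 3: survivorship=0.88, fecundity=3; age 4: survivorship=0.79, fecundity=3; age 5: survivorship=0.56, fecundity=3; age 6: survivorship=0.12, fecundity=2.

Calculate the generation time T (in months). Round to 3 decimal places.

lx·mx: 0, 1.98, 0.97, 2.64, 2.37, 1.68, 0.24 → R0 = 9.88
x·lx·mx: 0, 1.98, 1.94, 7.92, 9.48, 8.4, 1.44 → Σ = 31.16
T = 31.16 / 9.88 = 3.153846… → 3.154

3.154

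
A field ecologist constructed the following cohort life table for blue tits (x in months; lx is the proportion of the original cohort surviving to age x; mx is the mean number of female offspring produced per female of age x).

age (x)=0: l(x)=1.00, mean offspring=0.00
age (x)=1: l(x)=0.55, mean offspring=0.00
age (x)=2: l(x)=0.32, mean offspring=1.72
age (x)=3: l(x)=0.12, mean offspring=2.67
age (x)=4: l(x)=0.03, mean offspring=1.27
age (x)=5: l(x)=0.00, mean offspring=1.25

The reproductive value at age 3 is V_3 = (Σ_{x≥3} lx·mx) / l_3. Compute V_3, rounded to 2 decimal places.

lx·mx for x ≥ 3: 0.3204, 0.0381, 0 → sum = 0.3585
V_3 = 0.3585 / l_3 = 0.3585 / 0.12 = 2.9875 → 2.99

2.99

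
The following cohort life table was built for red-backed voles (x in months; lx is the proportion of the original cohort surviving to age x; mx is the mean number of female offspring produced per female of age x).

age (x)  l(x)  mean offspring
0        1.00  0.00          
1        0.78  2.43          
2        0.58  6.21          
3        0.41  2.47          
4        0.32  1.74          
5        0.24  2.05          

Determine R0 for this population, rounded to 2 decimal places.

lx·mx by age: 0, 1.8954, 3.6018, 1.0127, 0.5568, 0.492
R0 = Σ lx·mx = 7.5587 → 7.56

7.56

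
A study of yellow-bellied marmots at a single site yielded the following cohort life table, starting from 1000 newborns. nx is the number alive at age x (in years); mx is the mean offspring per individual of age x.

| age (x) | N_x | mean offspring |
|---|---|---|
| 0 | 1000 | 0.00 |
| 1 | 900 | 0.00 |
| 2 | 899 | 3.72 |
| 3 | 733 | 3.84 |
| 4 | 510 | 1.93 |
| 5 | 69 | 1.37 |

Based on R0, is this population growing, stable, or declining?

lx = nx/n0 = nx/1000: 1, 0.9, 0.899, 0.733, 0.51, 0.069
R0 = Σ lx·mx = 0 + 0 + 3.34428 + 2.81472 + 0.9843 + 0.09453 = 7.23783
R0 > 1, so the population is growing.

growing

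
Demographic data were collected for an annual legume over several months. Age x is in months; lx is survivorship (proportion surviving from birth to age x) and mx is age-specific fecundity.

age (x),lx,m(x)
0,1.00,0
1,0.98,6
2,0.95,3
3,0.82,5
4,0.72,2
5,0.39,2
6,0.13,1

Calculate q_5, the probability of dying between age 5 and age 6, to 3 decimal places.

q_5 = (l_5 − l_6) / l_5 = (0.39 − 0.13) / 0.39
     = 0.26 / 0.39 = 0.666667… → 0.667

0.667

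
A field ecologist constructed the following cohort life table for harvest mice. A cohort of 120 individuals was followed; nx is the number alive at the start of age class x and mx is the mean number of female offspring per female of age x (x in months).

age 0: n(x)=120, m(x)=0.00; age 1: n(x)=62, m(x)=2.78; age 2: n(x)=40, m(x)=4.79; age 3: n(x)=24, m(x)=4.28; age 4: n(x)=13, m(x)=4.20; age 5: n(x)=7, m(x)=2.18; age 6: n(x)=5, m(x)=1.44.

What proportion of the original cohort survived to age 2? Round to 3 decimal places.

0.333

l_2 = n_2/n_0 = 40/120 = 0.333333… → 0.333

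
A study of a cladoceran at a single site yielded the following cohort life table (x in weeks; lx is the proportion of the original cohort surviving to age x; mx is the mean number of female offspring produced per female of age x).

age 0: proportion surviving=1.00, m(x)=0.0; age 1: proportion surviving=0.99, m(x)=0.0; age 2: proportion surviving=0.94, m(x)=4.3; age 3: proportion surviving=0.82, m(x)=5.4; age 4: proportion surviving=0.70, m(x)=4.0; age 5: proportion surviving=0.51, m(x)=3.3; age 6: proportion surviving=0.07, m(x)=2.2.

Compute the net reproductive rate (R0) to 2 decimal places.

13.11

lx·mx by age: 0, 0, 4.042, 4.428, 2.8, 1.683, 0.154
R0 = Σ lx·mx = 13.107 → 13.11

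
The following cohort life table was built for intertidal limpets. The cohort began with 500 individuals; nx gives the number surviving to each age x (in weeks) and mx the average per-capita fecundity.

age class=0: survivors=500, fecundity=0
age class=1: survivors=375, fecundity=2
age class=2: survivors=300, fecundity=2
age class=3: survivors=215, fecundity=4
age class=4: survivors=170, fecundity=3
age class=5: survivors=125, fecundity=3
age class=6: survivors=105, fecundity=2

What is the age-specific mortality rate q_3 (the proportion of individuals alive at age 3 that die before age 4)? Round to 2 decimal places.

0.21

lx = nx/n0 = nx/500: 1, 0.75, 0.6, 0.43, 0.34, 0.25, 0.21
q_3 = (l_3 − l_4) / l_3 = (0.43 − 0.34) / 0.43
     = 0.09 / 0.43 = 0.209302… → 0.21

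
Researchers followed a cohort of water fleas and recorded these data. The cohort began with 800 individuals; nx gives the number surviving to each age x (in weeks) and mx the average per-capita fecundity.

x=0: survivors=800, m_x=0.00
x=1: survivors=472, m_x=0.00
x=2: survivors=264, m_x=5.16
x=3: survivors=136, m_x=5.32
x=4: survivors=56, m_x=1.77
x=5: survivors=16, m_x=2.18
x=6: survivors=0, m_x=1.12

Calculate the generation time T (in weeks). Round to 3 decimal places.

2.462

lx = nx/n0 = nx/800: 1, 0.59, 0.33, 0.17, 0.07, 0.02, 0
lx·mx: 0, 0, 1.7028, 0.9044, 0.1239, 0.0436, 0 → R0 = 2.7747
x·lx·mx: 0, 0, 3.4056, 2.7132, 0.4956, 0.218, 0 → Σ = 6.8324
T = 6.8324 / 2.7747 = 2.462392… → 2.462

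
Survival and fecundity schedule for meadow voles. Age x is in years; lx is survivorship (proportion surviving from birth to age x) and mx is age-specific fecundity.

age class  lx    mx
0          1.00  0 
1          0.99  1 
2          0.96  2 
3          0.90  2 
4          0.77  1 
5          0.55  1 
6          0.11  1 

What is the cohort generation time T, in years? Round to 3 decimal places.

lx·mx: 0, 0.99, 1.92, 1.8, 0.77, 0.55, 0.11 → R0 = 6.14
x·lx·mx: 0, 0.99, 3.84, 5.4, 3.08, 2.75, 0.66 → Σ = 16.72
T = 16.72 / 6.14 = 2.723127… → 2.723

2.723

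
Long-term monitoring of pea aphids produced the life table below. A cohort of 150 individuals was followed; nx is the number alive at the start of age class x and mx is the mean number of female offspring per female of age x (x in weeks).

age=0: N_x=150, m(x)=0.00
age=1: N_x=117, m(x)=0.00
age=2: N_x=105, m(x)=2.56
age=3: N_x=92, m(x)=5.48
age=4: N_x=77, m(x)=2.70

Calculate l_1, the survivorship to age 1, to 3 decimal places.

l_1 = n_1/n_0 = 117/150 = 0.78 → 0.780

0.780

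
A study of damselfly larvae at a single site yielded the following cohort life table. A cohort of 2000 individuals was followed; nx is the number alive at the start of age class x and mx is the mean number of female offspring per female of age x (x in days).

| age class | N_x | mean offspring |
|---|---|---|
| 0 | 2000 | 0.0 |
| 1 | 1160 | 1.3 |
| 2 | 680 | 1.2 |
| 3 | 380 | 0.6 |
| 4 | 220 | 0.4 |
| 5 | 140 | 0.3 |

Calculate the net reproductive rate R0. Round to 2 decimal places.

1.34

lx = nx/n0 = nx/2000: 1, 0.58, 0.34, 0.19, 0.11, 0.07
lx·mx by age: 0, 0.754, 0.408, 0.114, 0.044, 0.021
R0 = Σ lx·mx = 1.341 → 1.34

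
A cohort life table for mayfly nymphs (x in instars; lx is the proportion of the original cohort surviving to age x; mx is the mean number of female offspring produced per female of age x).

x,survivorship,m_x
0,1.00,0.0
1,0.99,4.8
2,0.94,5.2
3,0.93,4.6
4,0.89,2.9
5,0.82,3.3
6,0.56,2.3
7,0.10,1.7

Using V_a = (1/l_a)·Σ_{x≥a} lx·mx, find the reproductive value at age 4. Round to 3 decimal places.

7.579

lx·mx for x ≥ 4: 2.581, 2.706, 1.288, 0.17 → sum = 6.745
V_4 = 6.745 / l_4 = 6.745 / 0.89 = 7.578652… → 7.579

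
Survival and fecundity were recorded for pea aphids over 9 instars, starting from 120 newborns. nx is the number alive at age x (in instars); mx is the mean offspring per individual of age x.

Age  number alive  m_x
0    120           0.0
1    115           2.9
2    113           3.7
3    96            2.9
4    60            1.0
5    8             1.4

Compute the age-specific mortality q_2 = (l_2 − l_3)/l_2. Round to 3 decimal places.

lx = nx/n0 = nx/120: 1, 0.95833…, 0.94167…, 0.8, 0.5, 0.06667…
q_2 = (l_2 − l_3) / l_2 = (0.941667… − 0.8) / 0.941667…
     = 0.141667… / 0.941667… = 0.150442… → 0.150

0.150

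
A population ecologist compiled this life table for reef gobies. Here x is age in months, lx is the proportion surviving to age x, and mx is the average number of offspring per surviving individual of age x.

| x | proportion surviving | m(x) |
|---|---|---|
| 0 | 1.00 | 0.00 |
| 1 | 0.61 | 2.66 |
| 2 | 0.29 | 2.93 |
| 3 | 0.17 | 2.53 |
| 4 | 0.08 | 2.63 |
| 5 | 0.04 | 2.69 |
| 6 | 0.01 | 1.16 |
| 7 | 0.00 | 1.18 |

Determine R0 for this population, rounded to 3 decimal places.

lx·mx by age: 0, 1.6226, 0.8497, 0.4301, 0.2104, 0.1076, 0.0116, 0
R0 = Σ lx·mx = 3.232 → 3.232

3.232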